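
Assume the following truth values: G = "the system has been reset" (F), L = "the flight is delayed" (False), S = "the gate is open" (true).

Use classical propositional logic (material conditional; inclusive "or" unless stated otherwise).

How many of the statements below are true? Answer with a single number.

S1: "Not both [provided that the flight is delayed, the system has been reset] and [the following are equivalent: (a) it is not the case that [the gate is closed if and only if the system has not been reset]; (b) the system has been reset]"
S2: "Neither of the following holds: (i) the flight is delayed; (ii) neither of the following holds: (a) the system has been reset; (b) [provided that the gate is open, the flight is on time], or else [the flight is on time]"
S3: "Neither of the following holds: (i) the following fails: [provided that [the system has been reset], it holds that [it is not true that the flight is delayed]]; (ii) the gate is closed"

S1: Parsed as (L → G) ↑ (¬(¬S ↔ ¬G) ↔ G)

L → G = F → F = T
¬S = ¬T = F
¬G = ¬F = T
¬S ↔ ¬G = F ↔ T = F
¬(¬S ↔ ¬G) = ¬F = T
¬(¬S ↔ ¬G) ↔ G = T ↔ F = F
(L → G) ↑ (¬(¬S ↔ ¬G) ↔ G) = T ↑ F = T
So S1 is true.

S2: This is L ↓ (G ↓ ((S → ¬L) ∨ ¬L)).

¬L = ¬F = T
S → ¬L = T → T = T
¬L = ¬F = T
(S → ¬L) ∨ ¬L = T ∨ T = T
G ↓ ((S → ¬L) ∨ ¬L) = F ↓ T = F
L ↓ (G ↓ ((S → ¬L) ∨ ¬L)) = F ↓ F = T
Hence S2 is true.

S3: This is ¬(G → ¬L) ↓ ¬S.

¬L = ¬F = T
G → ¬L = F → T = T
¬(G → ¬L) = ¬T = F
¬S = ¬T = F
¬(G → ¬L) ↓ ¬S = F ↓ F = T
So S3 is true.

Count: 3.

3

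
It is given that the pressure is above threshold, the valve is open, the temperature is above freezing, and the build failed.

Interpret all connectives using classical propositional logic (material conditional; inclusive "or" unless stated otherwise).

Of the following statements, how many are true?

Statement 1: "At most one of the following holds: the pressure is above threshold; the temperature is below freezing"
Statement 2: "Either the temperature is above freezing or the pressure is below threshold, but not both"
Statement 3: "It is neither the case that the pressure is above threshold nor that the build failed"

2

Let P = "the pressure is above threshold" (T), R = "the temperature is below freezing" (F), S = "the build passed" (F).

Statement 1: Formalization: P ↑ R

P ↑ R = T ↑ F = T
Thus Statement 1 is true.

Statement 2: In symbols: ¬R ⊕ ¬P

¬R = ¬F = T
¬P = ¬T = F
¬R ⊕ ¬P = T ⊕ F = T
So Statement 2 is true.

Statement 3: Parsed as P ↓ ¬S

¬S = ¬F = T
P ↓ ¬S = T ↓ T = F
So Statement 3 is false.

2 of the 3 statements are true (Statement 1, Statement 2).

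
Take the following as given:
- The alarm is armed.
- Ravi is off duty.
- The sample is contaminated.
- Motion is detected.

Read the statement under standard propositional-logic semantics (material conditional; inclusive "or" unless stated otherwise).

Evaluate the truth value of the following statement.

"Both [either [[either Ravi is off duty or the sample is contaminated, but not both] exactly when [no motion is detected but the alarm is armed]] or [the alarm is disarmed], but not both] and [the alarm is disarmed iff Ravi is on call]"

Let Q = "Ravi is on call" (False), R = "the sample is contaminated" (True), S = "motion is detected" (True), P = "the alarm is armed" (True).
This is (((not Q xor R) iff (not S and P)) xor not P) and (not P iff Q).

not Q = not False = True
not Q xor R = True xor True = False
not S = not True = False
not S and P = False and True = False
(not Q xor R) iff (not S and P) = False iff False = True
not P = not True = False
((not Q xor R) iff (not S and P)) xor not P = True xor False = True
not P = not True = False
not P iff Q = False iff False = True
(((not Q xor R) iff (not S and P)) xor not P) and (not P iff Q) = True and True = True

True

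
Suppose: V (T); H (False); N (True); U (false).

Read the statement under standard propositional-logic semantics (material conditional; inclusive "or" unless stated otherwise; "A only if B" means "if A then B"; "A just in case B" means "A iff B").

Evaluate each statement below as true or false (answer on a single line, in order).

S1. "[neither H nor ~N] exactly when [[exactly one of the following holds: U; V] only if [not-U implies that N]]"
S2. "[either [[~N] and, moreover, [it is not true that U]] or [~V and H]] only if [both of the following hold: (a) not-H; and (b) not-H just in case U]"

S1 T, S2 T

S1: This is (H nor not N) iff ((U xor V) -> (not U -> N)).

not N = not True = False
H nor not N = False nor False = True
U xor V = False xor True = True
not U = not False = True
not U -> N = True -> True = True
(U xor V) -> (not U -> N) = True -> True = True
(H nor not N) iff ((U xor V) -> (not U -> N)) = True iff True = True
Hence S1 is true.

S2: In symbols: ((not N and not U) or (not V and H)) -> (not H and (not H iff U))

not N = not True = False
not U = not False = True
not N and not U = False and True = False
not V = not True = False
not V and H = False and False = False
(not N and not U) or (not V and H) = False or False = False
not H = not False = True
not H = not False = True
not H iff U = True iff False = False
not H and (not H iff U) = True and False = False
((not N and not U) or (not V and H)) -> (not H and (not H iff U)) = False -> False = True
Thus S2 is true.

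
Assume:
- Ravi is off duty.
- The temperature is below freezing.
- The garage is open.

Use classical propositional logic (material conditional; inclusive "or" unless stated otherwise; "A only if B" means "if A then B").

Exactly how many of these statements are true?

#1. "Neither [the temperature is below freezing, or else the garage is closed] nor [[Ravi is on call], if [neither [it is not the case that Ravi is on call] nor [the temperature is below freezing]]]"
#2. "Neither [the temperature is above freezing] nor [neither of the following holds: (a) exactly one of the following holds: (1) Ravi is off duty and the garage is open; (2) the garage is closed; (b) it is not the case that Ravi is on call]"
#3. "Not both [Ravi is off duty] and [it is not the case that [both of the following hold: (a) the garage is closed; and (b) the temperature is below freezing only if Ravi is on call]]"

1

Let Q = "the temperature is below freezing" (T), R = "the garage is closed" (F), P = "Ravi is on call" (F).

#1: In symbols: (Q ∨ R) ↓ ((¬P ↓ Q) → P)

Q ∨ R = T ∨ F = T
¬P = ¬F = T
¬P ↓ Q = T ↓ T = F
(¬P ↓ Q) → P = F → F = T
(Q ∨ R) ↓ ((¬P ↓ Q) → P) = T ↓ T = F
Thus #1 is false.

#2: This is ¬Q ↓ (((¬P ∧ ¬R) ⊕ R) ↓ ¬P).

¬Q = ¬T = F
¬P = ¬F = T
¬R = ¬F = T
¬P ∧ ¬R = T ∧ T = T
(¬P ∧ ¬R) ⊕ R = T ⊕ F = T
¬P = ¬F = T
((¬P ∧ ¬R) ⊕ R) ↓ ¬P = T ↓ T = F
¬Q ↓ (((¬P ∧ ¬R) ⊕ R) ↓ ¬P) = F ↓ F = T
Thus #2 is true.

#3: Formalization: ¬P ↑ ¬(R ∧ (Q → P))

¬P = ¬F = T
Q → P = T → F = F
R ∧ (Q → P) = F ∧ F = F
¬(R ∧ (Q → P)) = ¬F = T
¬P ↑ ¬(R ∧ (Q → P)) = T ↑ T = F
Thus #3 is false.

True statements: 1 (#2).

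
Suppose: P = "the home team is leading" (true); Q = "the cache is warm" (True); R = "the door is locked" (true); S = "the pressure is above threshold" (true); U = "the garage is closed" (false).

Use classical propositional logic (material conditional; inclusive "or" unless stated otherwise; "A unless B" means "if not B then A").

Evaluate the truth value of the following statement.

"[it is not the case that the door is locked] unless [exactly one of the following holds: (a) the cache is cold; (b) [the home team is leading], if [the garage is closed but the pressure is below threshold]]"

Parsed as ¬R ∨ (¬Q ⊕ ((U ∧ ¬S) → P))

¬R = ¬T = F
¬Q = ¬T = F
¬S = ¬T = F
U ∧ ¬S = F ∧ F = F
(U ∧ ¬S) → P = F → T = T
¬Q ⊕ ((U ∧ ¬S) → P) = F ⊕ T = T
¬R ∨ (¬Q ⊕ ((U ∧ ¬S) → P)) = F ∨ T = T

True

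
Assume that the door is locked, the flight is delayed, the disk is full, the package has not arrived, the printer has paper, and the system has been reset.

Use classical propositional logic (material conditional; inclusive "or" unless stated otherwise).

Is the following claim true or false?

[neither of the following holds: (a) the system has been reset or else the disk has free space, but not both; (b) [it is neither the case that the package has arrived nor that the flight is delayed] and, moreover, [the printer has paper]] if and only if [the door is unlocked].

True.

Let V = "the system has been reset" (True), R = "the disk is full" (True), S = "the package has arrived" (False), Q = "the flight is delayed" (True), U = "the printer has paper" (True), P = "the door is locked" (True).
Parsed as ((V xor not R) nor ((S nor Q) and U)) iff not P

not R = not True = False
V xor not R = True xor False = True
S nor Q = False nor True = False
(S nor Q) and U = False and True = False
(V xor not R) nor ((S nor Q) and U) = True nor False = False
not P = not True = False
((V xor not R) nor ((S nor Q) and U)) iff not P = False iff False = True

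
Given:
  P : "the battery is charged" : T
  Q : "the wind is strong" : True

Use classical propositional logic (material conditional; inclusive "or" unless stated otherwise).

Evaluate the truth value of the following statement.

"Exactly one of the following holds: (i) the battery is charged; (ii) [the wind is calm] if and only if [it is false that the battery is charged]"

In symbols: P xor (~Q <-> ~P)

~Q = ~T = F
~P = ~T = F
~Q <-> ~P = F <-> F = T
P xor (~Q <-> ~P) = T xor T = F

false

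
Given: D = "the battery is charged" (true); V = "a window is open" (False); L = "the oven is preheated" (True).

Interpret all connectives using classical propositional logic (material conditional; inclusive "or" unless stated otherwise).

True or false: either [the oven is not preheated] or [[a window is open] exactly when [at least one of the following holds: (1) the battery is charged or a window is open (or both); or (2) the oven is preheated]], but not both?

False

Values: L=True, V=False, D=True.
Parsed as not L xor (V iff ((D or V) or L))

not L = not True = False
D or V = True or False = True
(D or V) or L = True or True = True
V iff ((D or V) or L) = False iff True = False
not L xor (V iff ((D or V) or L)) = False xor False = False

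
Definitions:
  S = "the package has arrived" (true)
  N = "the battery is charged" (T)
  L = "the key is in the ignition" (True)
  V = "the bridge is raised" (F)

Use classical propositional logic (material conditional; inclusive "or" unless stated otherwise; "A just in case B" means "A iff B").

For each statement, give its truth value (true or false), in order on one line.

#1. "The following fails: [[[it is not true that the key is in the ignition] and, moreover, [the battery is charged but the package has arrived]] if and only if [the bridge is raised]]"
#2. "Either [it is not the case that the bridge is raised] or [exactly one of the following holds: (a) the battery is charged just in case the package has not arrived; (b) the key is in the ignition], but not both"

#1: Formalization: ~((~L & (N & S)) <-> V)

~L = ~T = F
N & S = T & T = T
~L & (N & S) = F & T = F
(~L & (N & S)) <-> V = F <-> F = T
~((~L & (N & S)) <-> V) = ~T = F
Thus #1 is false.

#2: In symbols: ~V xor ((N <-> ~S) xor L)

~V = ~F = T
~S = ~T = F
N <-> ~S = T <-> F = F
(N <-> ~S) xor L = F xor T = T
~V xor ((N <-> ~S) xor L) = T xor T = F
Hence #2 is false.

#1 F / #2 F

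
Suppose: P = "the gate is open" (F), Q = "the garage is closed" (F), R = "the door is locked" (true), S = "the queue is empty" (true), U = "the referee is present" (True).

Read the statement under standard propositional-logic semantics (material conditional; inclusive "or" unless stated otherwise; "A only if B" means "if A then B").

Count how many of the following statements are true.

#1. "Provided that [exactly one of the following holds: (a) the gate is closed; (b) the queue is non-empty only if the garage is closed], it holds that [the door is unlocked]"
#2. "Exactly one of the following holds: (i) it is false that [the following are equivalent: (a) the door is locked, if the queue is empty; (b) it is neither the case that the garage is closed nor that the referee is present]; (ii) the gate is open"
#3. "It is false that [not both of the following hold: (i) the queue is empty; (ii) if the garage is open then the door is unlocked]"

#1: This is (~P xor (~S -> Q)) -> ~R.

~P = ~F = T
~S = ~T = F
~S -> Q = F -> F = T
~P xor (~S -> Q) = T xor T = F
~R = ~T = F
(~P xor (~S -> Q)) -> ~R = F -> F = T
Hence #1 is true.

#2: Formalization: ~((S -> R) <-> (Q nor U)) xor P

S -> R = T -> T = T
Q nor U = F nor T = F
(S -> R) <-> (Q nor U) = T <-> F = F
~((S -> R) <-> (Q nor U)) = ~F = T
~((S -> R) <-> (Q nor U)) xor P = T xor F = T
So #2 is true.

#3: In symbols: ~(S nand (~Q -> ~R))

~Q = ~F = T
~R = ~T = F
~Q -> ~R = T -> F = F
S nand (~Q -> ~R) = T nand F = T
~(S nand (~Q -> ~R)) = ~T = F
Thus #3 is false.

Count: 2.

2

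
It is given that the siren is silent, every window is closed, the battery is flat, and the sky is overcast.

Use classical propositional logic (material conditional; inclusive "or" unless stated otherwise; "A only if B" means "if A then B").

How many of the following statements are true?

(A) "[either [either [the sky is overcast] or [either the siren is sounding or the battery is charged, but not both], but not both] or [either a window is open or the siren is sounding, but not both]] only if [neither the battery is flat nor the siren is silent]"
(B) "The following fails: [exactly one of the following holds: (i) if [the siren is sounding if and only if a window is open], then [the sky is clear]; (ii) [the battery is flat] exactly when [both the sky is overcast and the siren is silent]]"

Let V = "the sky is overcast" (T), M = "the siren is sounding" (F), G = "the battery is charged" (F), K = "a window is open" (F).

(A): This is ((V xor (M xor G)) | (K xor M)) -> (~G nor ~M).

M xor G = F xor F = F
V xor (M xor G) = T xor F = T
K xor M = F xor F = F
(V xor (M xor G)) | (K xor M) = T | F = T
~G = ~F = T
~M = ~F = T
~G nor ~M = T nor T = F
((V xor (M xor G)) | (K xor M)) -> (~G nor ~M) = T -> F = F
Thus (A) is false.

(B): Parsed as ~(((M <-> K) -> ~V) xor (~G <-> (V & ~M)))

M <-> K = F <-> F = T
~V = ~T = F
(M <-> K) -> ~V = T -> F = F
~G = ~F = T
~M = ~F = T
V & ~M = T & T = T
~G <-> (V & ~M) = T <-> T = T
((M <-> K) -> ~V) xor (~G <-> (V & ~M)) = F xor T = T
~(((M <-> K) -> ~V) xor (~G <-> (V & ~M))) = ~T = F
Hence (B) is false.

Count: 0.

0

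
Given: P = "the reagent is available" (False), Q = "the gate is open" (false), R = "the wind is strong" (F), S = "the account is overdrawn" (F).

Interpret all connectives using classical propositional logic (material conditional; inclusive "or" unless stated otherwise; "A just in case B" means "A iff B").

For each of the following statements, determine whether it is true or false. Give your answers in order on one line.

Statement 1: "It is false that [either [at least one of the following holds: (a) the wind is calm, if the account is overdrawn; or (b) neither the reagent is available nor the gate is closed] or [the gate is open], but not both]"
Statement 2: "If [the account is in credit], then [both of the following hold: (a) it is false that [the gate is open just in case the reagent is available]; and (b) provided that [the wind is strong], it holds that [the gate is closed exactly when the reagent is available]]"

Statement 1: This is ~(((S -> ~R) | (P nor ~Q)) xor Q).

~R = ~F = T
S -> ~R = F -> T = T
~Q = ~F = T
P nor ~Q = F nor T = F
(S -> ~R) | (P nor ~Q) = T | F = T
((S -> ~R) | (P nor ~Q)) xor Q = T xor F = T
~(((S -> ~R) | (P nor ~Q)) xor Q) = ~T = F
So Statement 1 is false.

Statement 2: This is ~S -> (~(Q <-> P) & (R -> (~Q <-> P))).

~S = ~F = T
Q <-> P = F <-> F = T
~(Q <-> P) = ~T = F
~Q = ~F = T
~Q <-> P = T <-> F = F
R -> (~Q <-> P) = F -> F = T
~(Q <-> P) & (R -> (~Q <-> P)) = F & T = F
~S -> (~(Q <-> P) & (R -> (~Q <-> P))) = T -> F = F
Hence Statement 2 is false.

Statement 1 False; Statement 2 False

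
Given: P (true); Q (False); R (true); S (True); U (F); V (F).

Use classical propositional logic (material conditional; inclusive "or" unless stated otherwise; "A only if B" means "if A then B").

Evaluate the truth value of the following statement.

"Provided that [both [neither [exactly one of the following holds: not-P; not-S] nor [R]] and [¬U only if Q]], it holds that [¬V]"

True

Values: P=True, S=True, R=True, U=False, Q=False, V=False.
In symbols: (((not P xor not S) nor R) and (not U -> Q)) -> not V

not P = not True = False
not S = not True = False
not P xor not S = False xor False = False
(not P xor not S) nor R = False nor True = False
not U = not False = True
not U -> Q = True -> False = False
((not P xor not S) nor R) and (not U -> Q) = False and False = False
not V = not False = True
(((not P xor not S) nor R) and (not U -> Q)) -> not V = False -> True = True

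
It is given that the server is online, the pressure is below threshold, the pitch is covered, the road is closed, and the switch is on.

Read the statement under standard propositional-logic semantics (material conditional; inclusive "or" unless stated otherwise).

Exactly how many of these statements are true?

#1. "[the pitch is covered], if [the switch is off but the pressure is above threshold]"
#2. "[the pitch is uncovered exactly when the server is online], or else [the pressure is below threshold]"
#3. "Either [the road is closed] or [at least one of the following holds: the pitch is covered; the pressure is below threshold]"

3

Let U = "the switch is on" (T), Q = "the pressure is above threshold" (F), R = "the pitch is covered" (T), P = "the server is online" (T), S = "the road is closed" (T).

#1: Parsed as (~U & Q) -> R

~U = ~T = F
~U & Q = F & F = F
(~U & Q) -> R = F -> T = T
So #1 is true.

#2: Formalization: (~R <-> P) | ~Q

~R = ~T = F
~R <-> P = F <-> T = F
~Q = ~F = T
(~R <-> P) | ~Q = F | T = T
So #2 is true.

#3: This is S | (R | ~Q).

~Q = ~F = T
R | ~Q = T | T = T
S | (R | ~Q) = T | T = T
Hence #3 is true.

Count: 3.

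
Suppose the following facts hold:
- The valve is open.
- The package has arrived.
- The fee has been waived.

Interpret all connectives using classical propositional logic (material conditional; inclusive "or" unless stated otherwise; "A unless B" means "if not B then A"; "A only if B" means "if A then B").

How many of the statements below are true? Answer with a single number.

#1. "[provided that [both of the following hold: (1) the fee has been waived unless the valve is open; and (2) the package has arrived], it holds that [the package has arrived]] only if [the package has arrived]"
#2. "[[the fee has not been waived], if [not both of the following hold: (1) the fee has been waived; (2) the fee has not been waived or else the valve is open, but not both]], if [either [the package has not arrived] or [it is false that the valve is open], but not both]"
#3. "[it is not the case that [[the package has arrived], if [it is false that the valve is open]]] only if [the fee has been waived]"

3

Let R = "the fee has been waived" (T), P = "the valve is open" (T), Q = "the package has arrived" (T).

#1: Parsed as (((R ∨ P) ∧ Q) → Q) → Q

R ∨ P = T ∨ T = T
(R ∨ P) ∧ Q = T ∧ T = T
((R ∨ P) ∧ Q) → Q = T → T = T
(((R ∨ P) ∧ Q) → Q) → Q = T → T = T
Thus #1 is true.

#2: This is (¬Q ⊕ ¬P) → ((R ↑ (¬R ⊕ P)) → ¬R).

¬Q = ¬T = F
¬P = ¬T = F
¬Q ⊕ ¬P = F ⊕ F = F
¬R = ¬T = F
¬R ⊕ P = F ⊕ T = T
R ↑ (¬R ⊕ P) = T ↑ T = F
¬R = ¬T = F
(R ↑ (¬R ⊕ P)) → ¬R = F → F = T
(¬Q ⊕ ¬P) → ((R ↑ (¬R ⊕ P)) → ¬R) = F → T = T
Hence #2 is true.

#3: This is ¬(¬P → Q) → R.

¬P = ¬T = F
¬P → Q = F → T = T
¬(¬P → Q) = ¬T = F
¬(¬P → Q) → R = F → T = T
Thus #3 is true.

3 of the 3 statements are true (#1, #2, #3).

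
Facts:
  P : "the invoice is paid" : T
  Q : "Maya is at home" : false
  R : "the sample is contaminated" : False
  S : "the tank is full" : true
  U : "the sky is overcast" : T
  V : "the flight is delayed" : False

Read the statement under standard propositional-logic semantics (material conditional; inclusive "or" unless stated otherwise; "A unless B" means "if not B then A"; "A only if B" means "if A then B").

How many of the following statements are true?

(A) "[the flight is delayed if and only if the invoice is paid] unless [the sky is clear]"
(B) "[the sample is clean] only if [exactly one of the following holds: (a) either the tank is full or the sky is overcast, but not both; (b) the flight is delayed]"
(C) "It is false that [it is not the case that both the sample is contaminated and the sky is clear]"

(A): In symbols: (V ↔ P) ∨ ¬U

V ↔ P = F ↔ T = F
¬U = ¬T = F
(V ↔ P) ∨ ¬U = F ∨ F = F
So (A) is false.

(B): This is ¬R → ((S ⊕ U) ⊕ V).

¬R = ¬F = T
S ⊕ U = T ⊕ T = F
(S ⊕ U) ⊕ V = F ⊕ F = F
¬R → ((S ⊕ U) ⊕ V) = T → F = F
Hence (B) is false.

(C): Formalization: ¬(R ↑ ¬U)

¬U = ¬T = F
R ↑ ¬U = F ↑ F = T
¬(R ↑ ¬U) = ¬T = F
So (C) is false.

0 of the 3 statements are true (none).

0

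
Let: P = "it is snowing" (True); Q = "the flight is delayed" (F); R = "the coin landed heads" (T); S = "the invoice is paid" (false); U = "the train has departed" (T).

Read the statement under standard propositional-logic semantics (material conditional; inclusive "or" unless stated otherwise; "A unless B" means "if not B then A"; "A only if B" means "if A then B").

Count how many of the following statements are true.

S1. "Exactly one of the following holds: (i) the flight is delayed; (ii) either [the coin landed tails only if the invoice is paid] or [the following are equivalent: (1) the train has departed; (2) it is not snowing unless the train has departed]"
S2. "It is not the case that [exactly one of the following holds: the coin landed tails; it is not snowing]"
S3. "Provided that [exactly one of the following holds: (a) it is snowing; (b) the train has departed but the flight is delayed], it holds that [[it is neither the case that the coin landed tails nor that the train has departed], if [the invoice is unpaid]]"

2

S1: This is Q ⊕ ((¬R → S) ∨ (U ↔ (¬P ∨ U))).

¬R = ¬T = F
¬R → S = F → F = T
¬P = ¬T = F
¬P ∨ U = F ∨ T = T
U ↔ (¬P ∨ U) = T ↔ T = T
(¬R → S) ∨ (U ↔ (¬P ∨ U)) = T ∨ T = T
Q ⊕ ((¬R → S) ∨ (U ↔ (¬P ∨ U))) = F ⊕ T = T
Thus S1 is true.

S2: This is ¬(¬R ⊕ ¬P).

¬R = ¬T = F
¬P = ¬T = F
¬R ⊕ ¬P = F ⊕ F = F
¬(¬R ⊕ ¬P) = ¬F = T
Thus S2 is true.

S3: This is (P ⊕ (U ∧ Q)) → (¬S → (¬R ↓ U)).

U ∧ Q = T ∧ F = F
P ⊕ (U ∧ Q) = T ⊕ F = T
¬S = ¬F = T
¬R = ¬T = F
¬R ↓ U = F ↓ T = F
¬S → (¬R ↓ U) = T → F = F
(P ⊕ (U ∧ Q)) → (¬S → (¬R ↓ U)) = T → F = F
Hence S3 is false.

2 of the 3 statements are true (S1, S2).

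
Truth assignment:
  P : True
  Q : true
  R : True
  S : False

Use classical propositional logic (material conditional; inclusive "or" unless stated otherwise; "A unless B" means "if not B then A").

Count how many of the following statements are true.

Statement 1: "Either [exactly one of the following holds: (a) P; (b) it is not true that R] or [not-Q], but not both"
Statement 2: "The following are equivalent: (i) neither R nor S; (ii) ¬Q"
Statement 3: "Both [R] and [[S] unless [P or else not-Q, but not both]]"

3

Statement 1: Formalization: (P xor not R) xor not Q

not R = not True = False
P xor not R = True xor False = True
not Q = not True = False
(P xor not R) xor not Q = True xor False = True
Thus Statement 1 is true.

Statement 2: Parsed as (R nor S) iff not Q

R nor S = True nor False = False
not Q = not True = False
(R nor S) iff not Q = False iff False = True
Thus Statement 2 is true.

Statement 3: Formalization: R and (S or (P xor not Q))

not Q = not True = False
P xor not Q = True xor False = True
S or (P xor not Q) = False or True = True
R and (S or (P xor not Q)) = True and True = True
So Statement 3 is true.

True statements: 3.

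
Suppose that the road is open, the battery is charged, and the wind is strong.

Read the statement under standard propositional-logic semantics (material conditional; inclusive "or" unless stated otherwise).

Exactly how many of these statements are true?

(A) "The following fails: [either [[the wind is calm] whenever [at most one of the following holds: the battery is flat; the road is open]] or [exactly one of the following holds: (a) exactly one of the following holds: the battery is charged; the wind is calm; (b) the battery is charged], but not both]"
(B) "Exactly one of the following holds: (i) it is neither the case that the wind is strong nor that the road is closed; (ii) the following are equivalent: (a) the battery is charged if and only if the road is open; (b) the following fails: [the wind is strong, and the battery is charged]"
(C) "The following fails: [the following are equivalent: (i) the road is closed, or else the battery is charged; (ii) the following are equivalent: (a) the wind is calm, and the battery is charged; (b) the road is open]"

2

Let Q = "the battery is charged" (T), P = "the road is closed" (F), R = "the wind is strong" (T).

(A): Formalization: ¬(((¬Q ↑ ¬P) → ¬R) ⊕ ((Q ⊕ ¬R) ⊕ Q))

¬Q = ¬T = F
¬P = ¬F = T
¬Q ↑ ¬P = F ↑ T = T
¬R = ¬T = F
(¬Q ↑ ¬P) → ¬R = T → F = F
¬R = ¬T = F
Q ⊕ ¬R = T ⊕ F = T
(Q ⊕ ¬R) ⊕ Q = T ⊕ T = F
((¬Q ↑ ¬P) → ¬R) ⊕ ((Q ⊕ ¬R) ⊕ Q) = F ⊕ F = F
¬(((¬Q ↑ ¬P) → ¬R) ⊕ ((Q ⊕ ¬R) ⊕ Q)) = ¬F = T
Hence (A) is true.

(B): This is (R ↓ P) ⊕ ((Q ↔ ¬P) ↔ ¬(R ∧ Q)).

R ↓ P = T ↓ F = F
¬P = ¬F = T
Q ↔ ¬P = T ↔ T = T
R ∧ Q = T ∧ T = T
¬(R ∧ Q) = ¬T = F
(Q ↔ ¬P) ↔ ¬(R ∧ Q) = T ↔ F = F
(R ↓ P) ⊕ ((Q ↔ ¬P) ↔ ¬(R ∧ Q)) = F ⊕ F = F
Thus (B) is false.

(C): This is ¬((P ∨ Q) ↔ ((¬R ∧ Q) ↔ ¬P)).

P ∨ Q = F ∨ T = T
¬R = ¬T = F
¬R ∧ Q = F ∧ T = F
¬P = ¬F = T
(¬R ∧ Q) ↔ ¬P = F ↔ T = F
(P ∨ Q) ↔ ((¬R ∧ Q) ↔ ¬P) = T ↔ F = F
¬((P ∨ Q) ↔ ((¬R ∧ Q) ↔ ¬P)) = ¬F = T
Hence (C) is true.

True statements: 2 ((A), (C)).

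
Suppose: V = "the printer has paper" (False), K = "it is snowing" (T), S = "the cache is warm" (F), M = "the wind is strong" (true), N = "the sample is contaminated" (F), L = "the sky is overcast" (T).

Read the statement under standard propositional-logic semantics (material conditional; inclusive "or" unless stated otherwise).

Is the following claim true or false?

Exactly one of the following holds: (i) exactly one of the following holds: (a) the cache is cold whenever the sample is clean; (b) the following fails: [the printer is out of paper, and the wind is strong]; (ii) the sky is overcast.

Formalization: ((¬N → ¬S) ⊕ ¬(¬V ∧ M)) ⊕ L

¬N = ¬F = T
¬S = ¬F = T
¬N → ¬S = T → T = T
¬V = ¬F = T
¬V ∧ M = T ∧ T = T
¬(¬V ∧ M) = ¬T = F
(¬N → ¬S) ⊕ ¬(¬V ∧ M) = T ⊕ F = T
((¬N → ¬S) ⊕ ¬(¬V ∧ M)) ⊕ L = T ⊕ T = F

false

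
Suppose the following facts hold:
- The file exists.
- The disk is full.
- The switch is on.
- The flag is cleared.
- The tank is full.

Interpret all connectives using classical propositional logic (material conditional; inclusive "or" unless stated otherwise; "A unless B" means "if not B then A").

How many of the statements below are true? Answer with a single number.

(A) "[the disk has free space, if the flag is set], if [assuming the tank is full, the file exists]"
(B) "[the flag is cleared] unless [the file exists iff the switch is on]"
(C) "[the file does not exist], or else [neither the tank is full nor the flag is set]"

Let R = "the tank is full" (True), S = "the file exists" (True), H = "the flag is set" (False), Q = "the disk is full" (True), W = "the switch is on" (True).

(A): Formalization: (R -> S) -> (H -> not Q)

R -> S = True -> True = True
not Q = not True = False
H -> not Q = False -> False = True
(R -> S) -> (H -> not Q) = True -> True = True
Thus (A) is true.

(B): In symbols: not H or (S iff W)

not H = not False = True
S iff W = True iff True = True
not H or (S iff W) = True or True = True
Thus (B) is true.

(C): Parsed as not S or (R nor H)

not S = not True = False
R nor H = True nor False = False
not S or (R nor H) = False or False = False
Hence (C) is false.

Count: 2.

2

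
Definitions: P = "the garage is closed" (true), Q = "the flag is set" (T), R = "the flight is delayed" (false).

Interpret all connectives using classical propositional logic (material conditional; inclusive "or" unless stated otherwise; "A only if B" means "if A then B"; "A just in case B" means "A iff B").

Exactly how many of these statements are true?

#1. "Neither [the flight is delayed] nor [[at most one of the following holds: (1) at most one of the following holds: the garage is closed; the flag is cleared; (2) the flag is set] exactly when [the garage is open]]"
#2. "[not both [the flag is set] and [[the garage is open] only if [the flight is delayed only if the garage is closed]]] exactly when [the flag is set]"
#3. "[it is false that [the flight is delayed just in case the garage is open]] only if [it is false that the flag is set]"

#1: This is R ↓ (((P ↑ ¬Q) ↑ Q) ↔ ¬P).

¬Q = ¬T = F
P ↑ ¬Q = T ↑ F = T
(P ↑ ¬Q) ↑ Q = T ↑ T = F
¬P = ¬T = F
((P ↑ ¬Q) ↑ Q) ↔ ¬P = F ↔ F = T
R ↓ (((P ↑ ¬Q) ↑ Q) ↔ ¬P) = F ↓ T = F
So #1 is false.

#2: Formalization: (Q ↑ (¬P → (R → P))) ↔ Q

¬P = ¬T = F
R → P = F → T = T
¬P → (R → P) = F → T = T
Q ↑ (¬P → (R → P)) = T ↑ T = F
(Q ↑ (¬P → (R → P))) ↔ Q = F ↔ T = F
Hence #2 is false.

#3: Formalization: ¬(R ↔ ¬P) → ¬Q

¬P = ¬T = F
R ↔ ¬P = F ↔ F = T
¬(R ↔ ¬P) = ¬T = F
¬Q = ¬T = F
¬(R ↔ ¬P) → ¬Q = F → F = T
Hence #3 is true.

True statements: 1.

1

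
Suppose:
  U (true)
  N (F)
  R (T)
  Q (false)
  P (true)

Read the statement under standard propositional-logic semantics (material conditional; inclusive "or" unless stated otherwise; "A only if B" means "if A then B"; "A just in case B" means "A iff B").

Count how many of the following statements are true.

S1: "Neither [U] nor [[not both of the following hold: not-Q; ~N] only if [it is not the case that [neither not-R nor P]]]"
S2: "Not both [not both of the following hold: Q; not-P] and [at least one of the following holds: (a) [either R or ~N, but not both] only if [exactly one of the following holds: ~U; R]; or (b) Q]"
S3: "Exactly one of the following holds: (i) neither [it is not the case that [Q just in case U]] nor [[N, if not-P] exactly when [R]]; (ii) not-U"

S1: In symbols: U nor ((not Q nand not N) -> not (not R nor P))

not Q = not False = True
not N = not False = True
not Q nand not N = True nand True = False
not R = not True = False
not R nor P = False nor True = False
not (not R nor P) = not False = True
(not Q nand not N) -> not (not R nor P) = False -> True = True
U nor ((not Q nand not N) -> not (not R nor P)) = True nor True = False
Hence S1 is false.

S2: Formalization: (Q nand not P) nand (((R xor not N) -> (not U xor R)) or Q)

not P = not True = False
Q nand not P = False nand False = True
not N = not False = True
R xor not N = True xor True = False
not U = not True = False
not U xor R = False xor True = True
(R xor not N) -> (not U xor R) = False -> True = True
((R xor not N) -> (not U xor R)) or Q = True or False = True
(Q nand not P) nand (((R xor not N) -> (not U xor R)) or Q) = True nand True = False
Hence S2 is false.

S3: In symbols: (not (Q iff U) nor ((not P -> N) iff R)) xor not U

Q iff U = False iff True = False
not (Q iff U) = not False = True
not P = not True = False
not P -> N = False -> False = True
(not P -> N) iff R = True iff True = True
not (Q iff U) nor ((not P -> N) iff R) = True nor True = False
not U = not True = False
(not (Q iff U) nor ((not P -> N) iff R)) xor not U = False xor False = False
So S3 is false.

True statements: 0 (none).

0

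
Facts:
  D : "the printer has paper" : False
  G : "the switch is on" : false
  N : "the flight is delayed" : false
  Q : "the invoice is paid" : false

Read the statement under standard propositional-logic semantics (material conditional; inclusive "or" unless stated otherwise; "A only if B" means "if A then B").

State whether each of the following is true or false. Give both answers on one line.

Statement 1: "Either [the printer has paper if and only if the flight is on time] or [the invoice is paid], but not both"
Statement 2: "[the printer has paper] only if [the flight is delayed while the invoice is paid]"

Statement 1 False; Statement 2 True

Statement 1: In symbols: (D ↔ ¬N) ⊕ Q

¬N = ¬F = T
D ↔ ¬N = F ↔ T = F
(D ↔ ¬N) ⊕ Q = F ⊕ F = F
So Statement 1 is false.

Statement 2: Parsed as D → (N ∧ Q)

N ∧ Q = F ∧ F = F
D → (N ∧ Q) = F → F = T
Hence Statement 2 is true.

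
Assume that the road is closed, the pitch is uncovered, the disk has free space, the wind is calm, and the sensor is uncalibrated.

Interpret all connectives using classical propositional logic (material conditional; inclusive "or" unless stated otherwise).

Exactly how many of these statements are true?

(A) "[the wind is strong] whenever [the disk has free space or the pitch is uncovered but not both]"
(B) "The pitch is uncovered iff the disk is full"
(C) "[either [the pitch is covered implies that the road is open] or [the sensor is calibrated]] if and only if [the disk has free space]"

2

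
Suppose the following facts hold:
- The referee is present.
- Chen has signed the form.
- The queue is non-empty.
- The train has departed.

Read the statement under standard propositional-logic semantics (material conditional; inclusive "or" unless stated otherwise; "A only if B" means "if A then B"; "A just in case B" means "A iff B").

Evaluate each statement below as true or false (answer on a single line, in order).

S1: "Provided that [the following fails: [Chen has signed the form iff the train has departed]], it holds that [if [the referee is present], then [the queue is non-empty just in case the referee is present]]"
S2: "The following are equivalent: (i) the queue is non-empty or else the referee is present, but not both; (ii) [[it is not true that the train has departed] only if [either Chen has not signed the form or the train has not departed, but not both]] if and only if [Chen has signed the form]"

Let Q = "Chen has signed the form" (True), S = "the train has departed" (True), P = "the referee is present" (True), R = "the queue is empty" (False).

S1: Formalization: not (Q iff S) -> (P -> (not R iff P))

Q iff S = True iff True = True
not (Q iff S) = not True = False
not R = not False = True
not R iff P = True iff True = True
P -> (not R iff P) = True -> True = True
not (Q iff S) -> (P -> (not R iff P)) = False -> True = True
Thus S1 is true.

S2: In symbols: (not R xor P) iff ((not S -> (not Q xor not S)) iff Q)

not R = not False = True
not R xor P = True xor True = False
not S = not True = False
not Q = not True = False
not S = not True = False
not Q xor not S = False xor False = False
not S -> (not Q xor not S) = False -> False = True
(not S -> (not Q xor not S)) iff Q = True iff True = True
(not R xor P) iff ((not S -> (not Q xor not S)) iff Q) = False iff True = False
Hence S2 is false.

S1 True; S2 False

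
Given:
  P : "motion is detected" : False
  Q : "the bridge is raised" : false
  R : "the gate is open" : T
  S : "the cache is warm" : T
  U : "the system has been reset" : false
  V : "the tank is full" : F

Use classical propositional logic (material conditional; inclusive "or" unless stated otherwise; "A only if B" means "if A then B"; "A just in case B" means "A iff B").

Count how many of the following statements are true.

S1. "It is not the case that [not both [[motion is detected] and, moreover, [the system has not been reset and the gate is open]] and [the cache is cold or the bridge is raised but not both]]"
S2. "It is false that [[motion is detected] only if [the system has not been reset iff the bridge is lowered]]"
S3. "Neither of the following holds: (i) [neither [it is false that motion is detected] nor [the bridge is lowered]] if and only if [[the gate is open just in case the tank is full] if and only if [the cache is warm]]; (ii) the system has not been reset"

S1: This is ~((P & (~U & R)) nand (~S xor Q)).

~U = ~F = T
~U & R = T & T = T
P & (~U & R) = F & T = F
~S = ~T = F
~S xor Q = F xor F = F
(P & (~U & R)) nand (~S xor Q) = F nand F = T
~((P & (~U & R)) nand (~S xor Q)) = ~T = F
Hence S1 is false.

S2: This is ~(P -> (~U <-> ~Q)).

~U = ~F = T
~Q = ~F = T
~U <-> ~Q = T <-> T = T
P -> (~U <-> ~Q) = F -> T = T
~(P -> (~U <-> ~Q)) = ~T = F
Hence S2 is false.

S3: This is ((~P nor ~Q) <-> ((R <-> V) <-> S)) nor ~U.

~P = ~F = T
~Q = ~F = T
~P nor ~Q = T nor T = F
R <-> V = T <-> F = F
(R <-> V) <-> S = F <-> T = F
(~P nor ~Q) <-> ((R <-> V) <-> S) = F <-> F = T
~U = ~F = T
((~P nor ~Q) <-> ((R <-> V) <-> S)) nor ~U = T nor T = F
Thus S3 is false.

0 of the 3 statements are true (none).

0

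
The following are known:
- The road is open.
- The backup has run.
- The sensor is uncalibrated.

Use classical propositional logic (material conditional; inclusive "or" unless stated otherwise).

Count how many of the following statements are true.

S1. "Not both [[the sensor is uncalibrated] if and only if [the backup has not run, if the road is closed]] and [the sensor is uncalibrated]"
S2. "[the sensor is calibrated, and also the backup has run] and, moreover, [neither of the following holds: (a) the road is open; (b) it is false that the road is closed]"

Let D = "the sensor is calibrated" (F), P = "the road is closed" (F), K = "the backup has run" (T).

S1: Formalization: (~D <-> (P -> ~K)) nand ~D

~D = ~F = T
~K = ~T = F
P -> ~K = F -> F = T
~D <-> (P -> ~K) = T <-> T = T
~D = ~F = T
(~D <-> (P -> ~K)) nand ~D = T nand T = F
Hence S1 is false.

S2: In symbols: (D & K) & (~P nor ~P)

D & K = F & T = F
~P = ~F = T
~P = ~F = T
~P nor ~P = T nor T = F
(D & K) & (~P nor ~P) = F & F = F
Hence S2 is false.

True statements: 0 (none).

0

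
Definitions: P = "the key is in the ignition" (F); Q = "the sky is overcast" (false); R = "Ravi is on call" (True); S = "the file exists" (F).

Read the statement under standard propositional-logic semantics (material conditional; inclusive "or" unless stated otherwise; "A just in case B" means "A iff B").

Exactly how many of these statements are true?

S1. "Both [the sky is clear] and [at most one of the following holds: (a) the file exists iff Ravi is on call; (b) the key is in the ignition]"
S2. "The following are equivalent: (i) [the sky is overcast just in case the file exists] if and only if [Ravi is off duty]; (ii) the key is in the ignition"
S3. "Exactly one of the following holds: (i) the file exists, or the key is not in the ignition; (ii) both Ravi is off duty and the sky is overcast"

S1: Parsed as ¬Q ∧ ((S ↔ R) ↑ P)

¬Q = ¬F = T
S ↔ R = F ↔ T = F
(S ↔ R) ↑ P = F ↑ F = T
¬Q ∧ ((S ↔ R) ↑ P) = T ∧ T = T
So S1 is true.

S2: This is ((Q ↔ S) ↔ ¬R) ↔ P.

Q ↔ S = F ↔ F = T
¬R = ¬T = F
(Q ↔ S) ↔ ¬R = T ↔ F = F
((Q ↔ S) ↔ ¬R) ↔ P = F ↔ F = T
Thus S2 is true.

S3: In symbols: (S ∨ ¬P) ⊕ (¬R ∧ Q)

¬P = ¬F = T
S ∨ ¬P = F ∨ T = T
¬R = ¬T = F
¬R ∧ Q = F ∧ F = F
(S ∨ ¬P) ⊕ (¬R ∧ Q) = T ⊕ F = T
Hence S3 is true.

3 of the 3 statements are true (S1, S2, S3).

3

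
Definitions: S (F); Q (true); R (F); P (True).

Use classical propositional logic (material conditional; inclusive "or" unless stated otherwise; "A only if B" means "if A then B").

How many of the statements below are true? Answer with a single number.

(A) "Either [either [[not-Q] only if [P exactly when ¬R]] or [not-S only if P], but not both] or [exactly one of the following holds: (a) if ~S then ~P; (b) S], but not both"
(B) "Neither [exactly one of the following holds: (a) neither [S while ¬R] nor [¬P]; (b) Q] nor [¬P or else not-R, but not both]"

0

(A): Formalization: ((¬Q → (P ↔ ¬R)) ⊕ (¬S → P)) ⊕ ((¬S → ¬P) ⊕ S)

¬Q = ¬T = F
¬R = ¬F = T
P ↔ ¬R = T ↔ T = T
¬Q → (P ↔ ¬R) = F → T = T
¬S = ¬F = T
¬S → P = T → T = T
(¬Q → (P ↔ ¬R)) ⊕ (¬S → P) = T ⊕ T = F
¬S = ¬F = T
¬P = ¬T = F
¬S → ¬P = T → F = F
(¬S → ¬P) ⊕ S = F ⊕ F = F
((¬Q → (P ↔ ¬R)) ⊕ (¬S → P)) ⊕ ((¬S → ¬P) ⊕ S) = F ⊕ F = F
Hence (A) is false.

(B): This is (((S ∧ ¬R) ↓ ¬P) ⊕ Q) ↓ (¬P ⊕ ¬R).

¬R = ¬F = T
S ∧ ¬R = F ∧ T = F
¬P = ¬T = F
(S ∧ ¬R) ↓ ¬P = F ↓ F = T
((S ∧ ¬R) ↓ ¬P) ⊕ Q = T ⊕ T = F
¬P = ¬T = F
¬R = ¬F = T
¬P ⊕ ¬R = F ⊕ T = T
(((S ∧ ¬R) ↓ ¬P) ⊕ Q) ↓ (¬P ⊕ ¬R) = F ↓ T = F
So (B) is false.

True statements: 0 (none).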